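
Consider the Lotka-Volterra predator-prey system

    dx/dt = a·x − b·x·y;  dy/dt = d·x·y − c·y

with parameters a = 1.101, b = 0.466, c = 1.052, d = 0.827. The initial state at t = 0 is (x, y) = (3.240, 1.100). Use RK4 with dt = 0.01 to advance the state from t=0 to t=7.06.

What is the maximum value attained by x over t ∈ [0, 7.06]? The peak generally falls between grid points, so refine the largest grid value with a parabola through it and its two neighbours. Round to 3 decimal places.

t=0.000: state=(3.240, 1.100)
step 1 (dt=0.01): k1=(1.906, 1.790), k2=(1.898, 1.814), k3=(1.898, 1.814), k4=(1.890, 1.837); state += dt/6·(k1+2k2+2k3+k4)
t=0.010: state=(3.259, 1.118)
t=0.020: state=(3.278, 1.137)
t=0.030: state=(3.296, 1.156)
continuing one RK4 step at a time; state shown every 25 steps (Δt=0.25):
t=0.250: state=(3.633, 1.727)
t=0.500: state=(3.685, 2.852)
t=0.750: state=(3.173, 4.500)
t=1.000: state=(2.244, 6.076)
t=1.250: state=(1.384, 6.765)
t=1.500: state=(0.835, 6.507)
t=1.750: state=(0.537, 5.746)
t=2.000: state=(0.382, 4.849)
t=2.250: state=(0.300, 3.997)
t=2.500: state=(0.260, 3.254)
t=2.750: state=(0.243, 2.634)
t=3.000: state=(0.243, 2.128)
t=3.250: state=(0.256, 1.722)
t=3.500: state=(0.281, 1.399)
t=3.750: state=(0.319, 1.144)
t=4.000: state=(0.372, 0.945)
t=4.250: state=(0.443, 0.790)
t=4.500: state=(0.536, 0.671)
t=4.750: state=(0.657, 0.584)
t=5.000: state=(0.811, 0.522)
t=5.250: state=(1.007, 0.484)
t=5.500: state=(1.255, 0.469)
t=5.750: state=(1.564, 0.482)
t=6.000: state=(1.942, 0.532)
t=6.250: state=(2.391, 0.640)
t=6.500: state=(2.891, 0.848)
t=6.750: state=(3.378, 1.248)
t=7.000: state=(3.697, 2.003)
t=7.060: state=(3.721, 2.261)
largest grid value and its neighbours: x(0.400)=3.72288, x(0.410)=3.72301, x(0.420)=3.72231
parabola through these three points peaks at t≈0.407 with x≈3.72306

max x = 3.723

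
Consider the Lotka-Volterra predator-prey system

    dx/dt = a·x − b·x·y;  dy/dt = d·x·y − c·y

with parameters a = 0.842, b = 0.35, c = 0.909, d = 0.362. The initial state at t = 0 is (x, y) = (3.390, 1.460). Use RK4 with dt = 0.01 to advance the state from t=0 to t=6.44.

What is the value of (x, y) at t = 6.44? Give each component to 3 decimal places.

t=0.000: state=(3.390, 1.460)
step 1 (dt=0.01): k1=(1.122, 0.465), k2=(1.121, 0.468), k3=(1.121, 0.468), k4=(1.120, 0.472); state += dt/6·(k1+2k2+2k3+k4)
t=0.010: state=(3.401, 1.465)
t=0.020: state=(3.412, 1.469)
t=0.030: state=(3.424, 1.474)
continuing one RK4 step at a time; state shown every 25 steps (Δt=0.25):
t=0.250: state=(3.661, 1.601)
t=0.500: state=(3.897, 1.796)
t=0.750: state=(4.066, 2.053)
t=1.000: state=(4.137, 2.373)
t=1.250: state=(4.083, 2.745)
t=1.500: state=(3.896, 3.141)
t=1.750: state=(3.593, 3.515)
t=2.000: state=(3.216, 3.812)
t=2.250: state=(2.819, 3.990)
t=2.500: state=(2.447, 4.033)
t=2.750: state=(2.128, 3.951)
t=3.000: state=(1.872, 3.770)
t=3.250: state=(1.679, 3.526)
t=3.500: state=(1.541, 3.249)
t=3.750: state=(1.449, 2.962)
t=4.000: state=(1.397, 2.684)
t=4.250: state=(1.380, 2.424)
t=4.500: state=(1.392, 2.189)
t=4.750: state=(1.432, 1.981)
t=5.000: state=(1.498, 1.802)
t=5.250: state=(1.590, 1.650)
t=5.500: state=(1.708, 1.526)
t=5.750: state=(1.853, 1.428)
t=6.000: state=(2.025, 1.356)
t=6.250: state=(2.225, 1.309)
t=6.440: state=(2.395, 1.291)

(x, y) = (2.395, 1.291)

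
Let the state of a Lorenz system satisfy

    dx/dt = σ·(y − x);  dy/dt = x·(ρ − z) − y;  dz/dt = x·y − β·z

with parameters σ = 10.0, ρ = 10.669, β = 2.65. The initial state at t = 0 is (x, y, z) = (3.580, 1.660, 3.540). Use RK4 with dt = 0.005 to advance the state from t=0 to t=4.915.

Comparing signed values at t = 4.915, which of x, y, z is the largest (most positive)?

t=0.000: state=(3.580, 1.660, 3.540)
step 1 (dt=0.005): k1=(-19.200, 23.862, -3.438), k2=(-18.123, 23.490, -3.284), k3=(-18.160, 23.509, -3.284), k4=(-17.117, 23.154, -3.135); state += dt/6·(k1+2k2+2k3+k4)
t=0.005: state=(3.489, 1.778, 3.524)
t=0.010: state=(3.409, 1.892, 3.509)
t=0.015: state=(3.337, 2.003, 3.495)
continuing one RK4 step at a time; state shown every 40 steps (Δt=0.2):
t=0.200: state=(4.192, 5.679, 4.163)
t=0.400: state=(7.561, 8.726, 9.885)
t=0.600: state=(6.348, 4.381, 13.685)
t=0.800: state=(3.175, 2.331, 10.104)
t=1.000: state=(2.753, 3.041, 7.058)
t=1.200: state=(4.063, 5.052, 6.287)
t=1.400: state=(6.249, 7.162, 8.950)
t=1.600: state=(6.401, 5.591, 12.100)
t=1.800: state=(4.391, 3.576, 10.707)
t=2.000: state=(3.683, 3.759, 8.421)
t=2.200: state=(4.464, 5.101, 7.731)
t=2.400: state=(5.782, 6.288, 9.300)
t=2.600: state=(5.885, 5.471, 11.067)
t=2.800: state=(4.758, 4.247, 10.402)
t=3.000: state=(4.266, 4.298, 8.974)
t=3.200: state=(4.757, 5.157, 8.575)
t=3.400: state=(5.521, 5.781, 9.549)
t=3.600: state=(5.527, 5.285, 10.491)
t=3.800: state=(4.886, 4.592, 10.095)
t=4.000: state=(4.605, 4.633, 9.248)
t=4.200: state=(4.920, 5.164, 9.057)
t=4.400: state=(5.350, 5.479, 9.658)
t=4.600: state=(5.317, 5.169, 10.153)
t=4.800: state=(4.948, 4.783, 9.898)
t=4.915: state=(4.815, 4.754, 9.592)
compare at T: x=4.815, y=4.754, z=9.592

largest component: z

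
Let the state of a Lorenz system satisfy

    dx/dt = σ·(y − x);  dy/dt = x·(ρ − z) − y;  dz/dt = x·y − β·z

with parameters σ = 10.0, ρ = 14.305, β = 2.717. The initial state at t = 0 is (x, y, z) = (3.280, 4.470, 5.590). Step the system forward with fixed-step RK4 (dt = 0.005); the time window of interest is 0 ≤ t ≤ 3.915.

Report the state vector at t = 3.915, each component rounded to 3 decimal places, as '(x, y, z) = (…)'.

(x, y, z) = (6.948, 6.462, 14.934)

t=0.000: state=(3.280, 4.470, 5.590)
step 1 (dt=0.005): k1=(11.900, 24.115, -0.526), k2=(12.205, 24.319, -0.190), k3=(12.203, 24.322, -0.187), k4=(12.506, 24.528, 0.155); state += dt/6·(k1+2k2+2k3+k4)
t=0.005: state=(3.341, 4.592, 5.589)
t=0.010: state=(3.405, 4.715, 5.592)
t=0.015: state=(3.472, 4.841, 5.598)
continuing one RK4 step at a time; state shown every 40 steps (Δt=0.2):
t=0.200: state=(7.655, 10.383, 9.962)
t=0.400: state=(8.641, 6.079, 19.079)
t=0.600: state=(3.389, 1.899, 13.882)
t=0.800: state=(2.613, 3.045, 9.018)
t=1.000: state=(4.771, 6.517, 7.931)
t=1.200: state=(8.542, 9.667, 14.135)
t=1.400: state=(6.580, 4.296, 17.038)
t=1.600: state=(3.558, 3.057, 12.205)
t=1.800: state=(4.118, 5.066, 9.328)
t=2.000: state=(6.894, 8.410, 11.465)
t=2.200: state=(7.739, 6.706, 16.422)
t=2.400: state=(4.883, 3.791, 14.164)
t=2.600: state=(4.252, 4.636, 10.899)
t=2.800: state=(5.985, 7.163, 11.048)
t=3.000: state=(7.538, 7.479, 14.867)
t=3.200: state=(5.867, 4.768, 14.911)
t=3.400: state=(4.662, 4.642, 12.127)
t=3.600: state=(5.580, 6.397, 11.343)
t=3.800: state=(7.045, 7.380, 13.756)
t=3.915: state=(6.948, 6.462, 14.934)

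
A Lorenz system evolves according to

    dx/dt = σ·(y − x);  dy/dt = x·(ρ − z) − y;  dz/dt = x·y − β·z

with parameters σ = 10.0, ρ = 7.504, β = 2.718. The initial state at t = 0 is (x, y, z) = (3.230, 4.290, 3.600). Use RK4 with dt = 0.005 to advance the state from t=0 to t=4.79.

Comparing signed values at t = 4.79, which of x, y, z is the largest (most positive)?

largest component: z

t=0.000: state=(3.230, 4.290, 3.600)
step 1 (dt=0.005): k1=(10.600, 8.320, 4.072), k2=(10.543, 8.369, 4.226), k3=(10.546, 8.367, 4.224), k4=(10.491, 8.415, 4.378); state += dt/6·(k1+2k2+2k3+k4)
t=0.005: state=(3.283, 4.332, 3.621)
t=0.010: state=(3.335, 4.374, 3.644)
t=0.015: state=(3.387, 4.417, 3.668)
continuing one RK4 step at a time; state shown every 40 steps (Δt=0.2):
t=0.200: state=(5.075, 5.811, 5.557)
t=0.400: state=(5.566, 5.243, 8.102)
t=0.600: state=(4.299, 3.592, 7.997)
t=0.800: state=(3.330, 3.104, 6.485)
t=1.000: state=(3.325, 3.513, 5.412)
t=1.200: state=(3.940, 4.325, 5.356)
t=1.400: state=(4.641, 4.892, 6.259)
t=1.600: state=(4.759, 4.622, 7.176)
t=1.800: state=(4.276, 3.998, 7.148)
t=2.000: state=(3.863, 3.755, 6.524)
t=2.200: state=(3.857, 3.947, 6.051)
t=2.400: state=(4.140, 4.306, 6.072)
t=2.600: state=(4.410, 4.491, 6.469)
t=2.800: state=(4.419, 4.354, 6.796)
t=3.000: state=(4.221, 4.112, 6.756)
t=3.200: state=(4.061, 4.022, 6.496)
t=3.400: state=(4.071, 4.115, 6.312)
t=3.600: state=(4.195, 4.263, 6.343)
t=3.800: state=(4.296, 4.321, 6.512)
t=4.000: state=(4.286, 4.255, 6.629)
t=4.200: state=(4.203, 4.160, 6.599)
t=4.400: state=(4.144, 4.131, 6.491)
t=4.600: state=(4.154, 4.175, 6.423)
t=4.790: state=(4.204, 4.232, 6.442)
compare at T: x=4.204, y=4.232, z=6.442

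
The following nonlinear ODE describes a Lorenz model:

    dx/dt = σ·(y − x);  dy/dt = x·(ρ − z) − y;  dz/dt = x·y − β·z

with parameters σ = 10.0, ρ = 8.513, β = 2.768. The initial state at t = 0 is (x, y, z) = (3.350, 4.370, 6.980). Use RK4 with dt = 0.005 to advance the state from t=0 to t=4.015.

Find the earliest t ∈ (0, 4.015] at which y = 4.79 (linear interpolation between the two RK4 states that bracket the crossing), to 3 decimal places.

t=0.000: state=(3.350, 4.370, 6.980)
step 1 (dt=0.005): k1=(10.200, 0.766, -4.681), k2=(9.964, 0.842, -4.531), k3=(9.972, 0.840, -4.534), k4=(9.743, 0.915, -4.386); state += dt/6·(k1+2k2+2k3+k4)
t=0.005: state=(3.400, 4.374, 6.957)
t=0.010: state=(3.447, 4.379, 6.936)
t=0.015: state=(3.493, 4.385, 6.916)
t=0.185: state=(4.416, 4.783, 6.845)
next step: t=0.190: state=(4.434, 4.796, 6.856) — y has crossed 4.79
linear interpolation between t=0.185 (4.78306) and t=0.190 (4.79590) → t≈0.188

t = 0.188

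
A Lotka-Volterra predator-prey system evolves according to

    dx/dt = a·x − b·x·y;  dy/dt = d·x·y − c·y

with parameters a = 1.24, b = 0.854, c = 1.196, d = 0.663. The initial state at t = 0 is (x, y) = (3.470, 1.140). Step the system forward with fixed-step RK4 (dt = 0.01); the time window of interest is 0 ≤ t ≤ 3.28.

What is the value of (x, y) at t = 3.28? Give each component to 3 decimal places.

t=0.000: state=(3.470, 1.140)
step 1 (dt=0.01): k1=(0.925, 1.259), k2=(0.907, 1.270), k3=(0.907, 1.270), k4=(0.889, 1.280); state += dt/6·(k1+2k2+2k3+k4)
t=0.010: state=(3.479, 1.153)
t=0.020: state=(3.488, 1.166)
t=0.030: state=(3.496, 1.179)
continuing one RK4 step at a time; state shown every 20 steps (Δt=0.2):
t=0.200: state=(3.573, 1.434)
t=0.400: state=(3.475, 1.806)
t=0.600: state=(3.160, 2.213)
t=0.800: state=(2.687, 2.570)
t=1.000: state=(2.174, 2.792)
t=1.200: state=(1.717, 2.842)
t=1.400: state=(1.364, 2.741)
t=1.600: state=(1.112, 2.540)
t=1.800: state=(0.943, 2.290)
t=2.000: state=(0.836, 2.027)
t=2.200: state=(0.774, 1.775)
t=2.400: state=(0.747, 1.545)
t=2.600: state=(0.749, 1.343)
t=2.800: state=(0.775, 1.169)
t=3.000: state=(0.823, 1.023)
t=3.200: state=(0.895, 0.902)
t=3.280: state=(0.931, 0.861)

(x, y) = (0.931, 0.861)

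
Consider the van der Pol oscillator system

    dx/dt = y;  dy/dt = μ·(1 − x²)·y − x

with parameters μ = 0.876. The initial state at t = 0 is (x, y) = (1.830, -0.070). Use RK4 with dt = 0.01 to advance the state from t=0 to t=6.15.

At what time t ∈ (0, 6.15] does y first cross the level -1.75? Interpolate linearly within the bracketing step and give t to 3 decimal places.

t=0.000: state=(1.830, -0.070)
step 1 (dt=0.01): k1=(-0.070, -1.686), k2=(-0.078, -1.668), k3=(-0.078, -1.669), k4=(-0.087, -1.651); state += dt/6·(k1+2k2+2k3+k4)
t=0.010: state=(1.829, -0.087)
t=0.020: state=(1.828, -0.103)
t=0.030: state=(1.827, -0.119)
continuing one RK4 step at a time; state shown every 20 steps (Δt=0.2):
t=0.200: state=(1.787, -0.346)
t=0.400: state=(1.697, -0.536)
t=0.600: state=(1.575, -0.684)
t=0.800: state=(1.425, -0.819)
t=1.000: state=(1.246, -0.964)
t=1.200: state=(1.037, -1.137)
t=1.400: state=(0.789, -1.355)
t=1.600: state=(0.491, -1.637)
t=1.660: state=(0.389, -1.734)
next step: t=1.670: state=(0.372, -1.751) — y has crossed -1.75
linear interpolation between t=1.660 (-1.73438) and t=1.670 (-1.75124) → t≈1.669

t = 1.669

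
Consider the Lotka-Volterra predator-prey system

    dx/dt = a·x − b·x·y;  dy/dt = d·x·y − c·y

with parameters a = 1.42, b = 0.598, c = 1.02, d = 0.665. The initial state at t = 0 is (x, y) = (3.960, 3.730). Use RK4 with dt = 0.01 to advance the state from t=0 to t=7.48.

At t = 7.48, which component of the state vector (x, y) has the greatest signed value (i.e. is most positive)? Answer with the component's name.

largest component: y

t=0.000: state=(3.960, 3.730)
step 1 (dt=0.01): k1=(-3.210, 6.018), k2=(-3.268, 6.026), k3=(-3.268, 6.026), k4=(-3.325, 6.033); state += dt/6·(k1+2k2+2k3+k4)
t=0.010: state=(3.927, 3.790)
t=0.020: state=(3.894, 3.851)
t=0.030: state=(3.859, 3.911)
continuing one RK4 step at a time; state shown every 25 steps (Δt=0.25):
t=0.250: state=(2.898, 5.140)
t=0.500: state=(1.795, 5.861)
t=0.750: state=(1.067, 5.730)
t=1.000: state=(0.674, 5.113)
t=1.250: state=(0.474, 4.351)
t=1.500: state=(0.373, 3.614)
t=1.750: state=(0.326, 2.966)
t=2.000: state=(0.311, 2.423)
t=2.250: state=(0.319, 1.978)
t=2.500: state=(0.348, 1.620)
t=2.750: state=(0.399, 1.335)
t=3.000: state=(0.474, 1.112)
t=3.250: state=(0.580, 0.940)
t=3.500: state=(0.726, 0.812)
t=3.750: state=(0.924, 0.721)
t=4.000: state=(1.189, 0.665)
t=4.250: state=(1.538, 0.646)
t=4.500: state=(1.989, 0.670)
t=4.750: state=(2.553, 0.756)
t=5.000: state=(3.211, 0.945)
t=5.250: state=(3.878, 1.322)
t=5.500: state=(4.326, 2.036)
t=5.750: state=(4.186, 3.236)
t=6.000: state=(3.294, 4.711)
t=6.250: state=(2.132, 5.723)
t=6.500: state=(1.267, 5.849)
t=6.750: state=(0.778, 5.349)
t=7.000: state=(0.527, 4.609)
t=7.250: state=(0.399, 3.853)
t=7.480: state=(0.340, 3.223)
compare at T: x=0.340, y=3.223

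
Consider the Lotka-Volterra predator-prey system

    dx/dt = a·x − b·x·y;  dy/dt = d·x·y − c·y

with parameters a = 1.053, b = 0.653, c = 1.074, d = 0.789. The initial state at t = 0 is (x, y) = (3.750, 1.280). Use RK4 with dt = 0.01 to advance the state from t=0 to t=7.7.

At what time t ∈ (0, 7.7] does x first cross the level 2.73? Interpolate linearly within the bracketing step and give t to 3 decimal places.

t=0.000: state=(3.750, 1.280)
step 1 (dt=0.01): k1=(0.814, 2.412), k2=(0.786, 2.439), k3=(0.785, 2.439), k4=(0.756, 2.467); state += dt/6·(k1+2k2+2k3+k4)
t=0.010: state=(3.758, 1.304)
t=0.020: state=(3.765, 1.329)
t=0.030: state=(3.772, 1.355)
continuing one RK4 step at a time; state shown every 25 steps (Δt=0.25):
t=0.250: state=(3.733, 2.063)
t=0.500: state=(3.182, 3.147)
t=0.620: state=(2.763, 3.667)
next step: t=0.630: state=(2.726, 3.708) — x has crossed 2.73
linear interpolation between t=0.620 (2.76339) and t=0.630 (2.72620) → t≈0.629

t = 0.629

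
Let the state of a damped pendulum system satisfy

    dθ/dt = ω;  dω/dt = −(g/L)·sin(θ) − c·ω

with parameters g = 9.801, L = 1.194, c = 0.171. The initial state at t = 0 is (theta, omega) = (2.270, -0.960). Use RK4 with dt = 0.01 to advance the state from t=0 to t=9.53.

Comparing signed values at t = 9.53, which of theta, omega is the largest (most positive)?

t=0.000: state=(2.270, -0.960)
step 1 (dt=0.01): k1=(-0.960, -6.118), k2=(-0.991, -6.138), k3=(-0.991, -6.139), k4=(-1.021, -6.160); state += dt/6·(k1+2k2+2k3+k4)
t=0.010: state=(2.260, -1.021)
t=0.020: state=(2.250, -1.083)
t=0.030: state=(2.238, -1.145)
continuing one RK4 step at a time; state shown every 50 steps (Δt=0.5):
t=0.500: state=(0.927, -4.463)
t=1.000: state=(-1.330, -3.233)
t=1.500: state=(-1.908, 0.808)
t=2.000: state=(-0.563, 4.306)
t=2.500: state=(1.364, 2.327)
t=3.000: state=(1.486, -1.783)
t=3.500: state=(-0.172, -3.999)
t=4.000: state=(-1.454, -0.651)
t=4.500: state=(-0.792, 3.089)
t=5.000: state=(0.887, 2.537)
t=5.500: state=(1.198, -1.325)
t=6.000: state=(-0.148, -3.273)
t=6.500: state=(-1.165, -0.326)
t=7.000: state=(-0.457, 2.805)
t=7.500: state=(0.861, 1.620)
t=8.000: state=(0.806, -1.765)
t=8.500: state=(-0.434, -2.362)
t=9.000: state=(-0.914, 0.641)
t=9.500: state=(0.014, 2.482)
t=9.530: state=(0.088, 2.457)
compare at T: theta=0.088, omega=2.457

largest component: omega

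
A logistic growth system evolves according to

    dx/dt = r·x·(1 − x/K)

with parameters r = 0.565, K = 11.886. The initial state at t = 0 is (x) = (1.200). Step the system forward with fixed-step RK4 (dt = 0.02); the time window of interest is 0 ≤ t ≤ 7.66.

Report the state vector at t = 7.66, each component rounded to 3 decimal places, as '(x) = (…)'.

t=0.000: state=(1.200)
step 1 (dt=0.02): k1=(0.610), k2=(0.612), k3=(0.612), k4=(0.615); state += dt/6·(k1+2k2+2k3+k4)
t=0.020: state=(1.212)
t=0.040: state=(1.225)
t=0.060: state=(1.237)
continuing one RK4 step at a time; state shown every 25 steps (Δt=0.5):
t=0.500: state=(1.541)
t=1.000: state=(1.961)
t=1.500: state=(2.468)
t=2.000: state=(3.066)
t=2.500: state=(3.751)
t=3.000: state=(4.511)
t=3.500: state=(5.324)
t=4.000: state=(6.161)
t=4.500: state=(6.989)
t=5.000: state=(7.778)
t=5.500: state=(8.501)
t=6.000: state=(9.142)
t=6.500: state=(9.693)
t=7.000: state=(10.154)
t=7.500: state=(10.531)
t=7.660: state=(10.636)

(x) = (10.636)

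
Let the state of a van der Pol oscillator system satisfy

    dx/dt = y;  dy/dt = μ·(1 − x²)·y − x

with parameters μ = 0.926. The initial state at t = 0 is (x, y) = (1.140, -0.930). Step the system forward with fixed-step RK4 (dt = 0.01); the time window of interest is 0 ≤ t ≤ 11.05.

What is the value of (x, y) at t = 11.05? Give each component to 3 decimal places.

(x, y) = (0.846, 2.603)

t=0.000: state=(1.140, -0.930)
step 1 (dt=0.01): k1=(-0.930, -0.882), k2=(-0.934, -0.885), k3=(-0.934, -0.885), k4=(-0.939, -0.889); state += dt/6·(k1+2k2+2k3+k4)
t=0.010: state=(1.131, -0.939)
t=0.020: state=(1.121, -0.948)
t=0.030: state=(1.112, -0.957)
continuing one RK4 step at a time; state shown every 50 steps (Δt=0.5):
t=0.500: state=(0.544, -1.507)
t=1.000: state=(-0.427, -2.381)
t=1.500: state=(-1.581, -1.738)
t=2.000: state=(-1.973, -0.025)
t=2.500: state=(-1.813, 0.551)
t=3.000: state=(-1.467, 0.831)
t=3.500: state=(-0.965, 1.215)
t=4.000: state=(-0.191, 1.961)
t=4.500: state=(0.999, 2.565)
t=5.000: state=(1.906, 0.810)
t=5.500: state=(1.965, -0.332)
t=6.000: state=(1.702, -0.678)
t=6.500: state=(1.296, -0.960)
t=7.000: state=(0.707, -1.453)
t=7.500: state=(-0.230, -2.347)
t=8.000: state=(-1.465, -2.094)
t=8.500: state=(-2.000, -0.182)
t=9.000: state=(-1.884, 0.502)
t=9.500: state=(-1.560, 0.778)
t=10.000: state=(-1.095, 1.112)
t=10.500: state=(-0.396, 1.760)
t=11.000: state=(0.716, 2.595)
t=11.050: state=(0.846, 2.603)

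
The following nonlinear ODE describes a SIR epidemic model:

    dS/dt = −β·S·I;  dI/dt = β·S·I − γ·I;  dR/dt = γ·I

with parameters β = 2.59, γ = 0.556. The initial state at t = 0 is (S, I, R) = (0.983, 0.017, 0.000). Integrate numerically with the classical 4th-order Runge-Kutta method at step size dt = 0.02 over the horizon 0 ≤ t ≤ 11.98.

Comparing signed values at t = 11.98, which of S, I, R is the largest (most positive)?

largest component: R

t=0.000: state=(0.983, 0.017, 0.000)
step 1 (dt=0.02): k1=(-0.043, 0.034, 0.009), k2=(-0.044, 0.034, 0.010), k3=(-0.044, 0.034, 0.010), k4=(-0.045, 0.035, 0.010); state += dt/6·(k1+2k2+2k3+k4)
t=0.020: state=(0.982, 0.018, 0.000)
t=0.040: state=(0.981, 0.018, 0.000)
t=0.060: state=(0.980, 0.019, 0.001)
continuing one RK4 step at a time; state shown every 25 steps (Δt=0.5):
t=0.500: state=(0.947, 0.045, 0.008)
t=1.000: state=(0.861, 0.111, 0.029)
t=1.500: state=(0.693, 0.232, 0.075)
t=2.000: state=(0.468, 0.373, 0.159)
t=2.500: state=(0.271, 0.452, 0.276)
t=3.000: state=(0.150, 0.447, 0.403)
t=3.500: state=(0.087, 0.393, 0.520)
t=4.000: state=(0.055, 0.325, 0.620)
t=4.500: state=(0.037, 0.261, 0.701)
t=5.000: state=(0.028, 0.206, 0.766)
t=5.500: state=(0.022, 0.161, 0.817)
t=6.000: state=(0.018, 0.125, 0.857)
t=6.500: state=(0.016, 0.097, 0.887)
t=7.000: state=(0.014, 0.075, 0.911)
t=7.500: state=(0.013, 0.058, 0.929)
t=8.000: state=(0.012, 0.044, 0.943)
t=8.500: state=(0.012, 0.034, 0.954)
t=9.000: state=(0.011, 0.026, 0.963)
t=9.500: state=(0.011, 0.020, 0.969)
t=10.000: state=(0.011, 0.015, 0.974)
t=10.500: state=(0.010, 0.012, 0.978)
t=11.000: state=(0.010, 0.009, 0.981)
t=11.500: state=(0.010, 0.007, 0.983)
t=11.980: state=(0.010, 0.005, 0.985)
compare at T: S=0.010, I=0.005, R=0.985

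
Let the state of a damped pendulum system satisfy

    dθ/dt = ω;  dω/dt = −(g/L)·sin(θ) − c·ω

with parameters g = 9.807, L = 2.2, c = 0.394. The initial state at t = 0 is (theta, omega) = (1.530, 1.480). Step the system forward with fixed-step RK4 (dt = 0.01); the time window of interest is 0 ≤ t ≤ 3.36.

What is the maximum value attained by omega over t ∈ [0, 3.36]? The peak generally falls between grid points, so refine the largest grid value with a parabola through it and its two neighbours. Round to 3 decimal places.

t=0.000: state=(1.530, 1.480)
step 1 (dt=0.01): k1=(1.480, -5.037), k2=(1.455, -5.028), k3=(1.455, -5.028), k4=(1.430, -5.019); state += dt/6·(k1+2k2+2k3+k4)
t=0.010: state=(1.545, 1.430)
t=0.020: state=(1.559, 1.380)
t=0.030: state=(1.572, 1.330)
continuing one RK4 step at a time; state shown every 20 steps (Δt=0.2):
t=0.200: state=(1.728, 0.514)
t=0.400: state=(1.741, -0.368)
t=0.600: state=(1.585, -1.192)
t=0.800: state=(1.269, -1.948)
t=1.000: state=(0.816, -2.537)
t=1.200: state=(0.277, -2.786)
t=1.400: state=(-0.267, -2.573)
t=1.600: state=(-0.726, -1.963)
t=1.800: state=(-1.038, -1.147)
t=2.000: state=(-1.182, -0.287)
t=2.200: state=(-1.156, 0.528)
t=2.400: state=(-0.977, 1.242)
t=2.600: state=(-0.671, 1.779)
t=2.800: state=(-0.284, 2.037)
t=3.000: state=(0.120, 1.949)
t=3.200: state=(0.474, 1.544)
t=3.360: state=(0.684, 1.068)
largest grid value and its neighbours: omega(2.840)=2.04780, omega(2.850)=2.04825, omega(2.860)=2.04779
parabola through these three points peaks at t≈2.850 with omega≈2.04825

max omega = 2.048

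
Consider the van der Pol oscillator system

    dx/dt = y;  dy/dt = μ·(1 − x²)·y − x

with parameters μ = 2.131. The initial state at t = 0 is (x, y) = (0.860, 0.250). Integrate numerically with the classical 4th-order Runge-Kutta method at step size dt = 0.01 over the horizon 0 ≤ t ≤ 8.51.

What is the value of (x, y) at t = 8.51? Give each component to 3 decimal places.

t=0.000: state=(0.860, 0.250)
step 1 (dt=0.01): k1=(0.250, -0.721), k2=(0.246, -0.726), k3=(0.246, -0.726), k4=(0.243, -0.730); state += dt/6·(k1+2k2+2k3+k4)
t=0.010: state=(0.862, 0.243)
t=0.020: state=(0.865, 0.235)
t=0.030: state=(0.867, 0.228)
continuing one RK4 step at a time; state shown every 50 steps (Δt=0.5):
t=0.500: state=(0.881, -0.183)
t=1.000: state=(0.654, -0.776)
t=1.500: state=(-0.028, -2.218)
t=2.000: state=(-1.529, -2.500)
t=2.500: state=(-1.928, 0.119)
t=3.000: state=(-1.793, 0.344)
t=3.500: state=(-1.601, 0.425)
t=4.000: state=(-1.360, 0.553)
t=4.500: state=(-1.022, 0.847)
t=5.000: state=(-0.409, 1.821)
t=5.500: state=(1.111, 3.913)
t=6.000: state=(2.018, 0.108)
t=6.500: state=(1.924, -0.305)
t=7.000: state=(1.755, -0.368)
t=7.500: state=(1.553, -0.447)
t=8.000: state=(1.297, -0.597)
t=8.500: state=(0.923, -0.965)
t=8.510: state=(0.913, -0.977)

(x, y) = (0.913, -0.977)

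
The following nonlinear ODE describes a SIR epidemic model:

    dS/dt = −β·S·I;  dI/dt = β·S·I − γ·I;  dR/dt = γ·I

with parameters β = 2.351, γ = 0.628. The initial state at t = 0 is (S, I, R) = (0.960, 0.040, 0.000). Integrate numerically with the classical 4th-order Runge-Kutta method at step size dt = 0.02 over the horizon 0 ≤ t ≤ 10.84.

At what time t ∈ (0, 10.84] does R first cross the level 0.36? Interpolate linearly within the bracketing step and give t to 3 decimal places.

t = 2.534

t=0.000: state=(0.960, 0.040, 0.000)
step 1 (dt=0.02): k1=(-0.090, 0.065, 0.025), k2=(-0.092, 0.066, 0.026), k3=(-0.092, 0.066, 0.026), k4=(-0.093, 0.067, 0.026); state += dt/6·(k1+2k2+2k3+k4)
t=0.020: state=(0.958, 0.041, 0.001)
t=0.040: state=(0.956, 0.043, 0.001)
t=0.060: state=(0.954, 0.044, 0.002)
continuing one RK4 step at a time; state shown every 25 steps (Δt=0.5):
t=0.500: state=(0.894, 0.087, 0.019)
t=1.000: state=(0.771, 0.171, 0.059)
t=1.500: state=(0.592, 0.279, 0.129)
t=2.000: state=(0.404, 0.365, 0.231)
t=2.500: state=(0.257, 0.391, 0.352)
t=2.520: state=(0.253, 0.391, 0.357)
next step: t=2.540: state=(0.248, 0.390, 0.362) — R has crossed 0.36
linear interpolation between t=2.520 (0.35663) and t=2.540 (0.36153) → t≈2.534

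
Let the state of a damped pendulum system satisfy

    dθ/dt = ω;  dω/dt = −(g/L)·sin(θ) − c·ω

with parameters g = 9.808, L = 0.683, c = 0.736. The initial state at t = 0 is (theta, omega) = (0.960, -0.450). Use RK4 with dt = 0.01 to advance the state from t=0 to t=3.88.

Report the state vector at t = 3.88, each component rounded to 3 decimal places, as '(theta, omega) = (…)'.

t=0.000: state=(0.960, -0.450)
step 1 (dt=0.01): k1=(-0.450, -11.433), k2=(-0.507, -11.372), k3=(-0.507, -11.370), k4=(-0.564, -11.307); state += dt/6·(k1+2k2+2k3+k4)
t=0.010: state=(0.955, -0.564)
t=0.020: state=(0.949, -0.676)
t=0.030: state=(0.941, -0.787)
continuing one RK4 step at a time; state shown every 20 steps (Δt=0.2):
t=0.200: state=(0.664, -2.370)
t=0.400: state=(0.096, -3.033)
t=0.600: state=(-0.441, -2.108)
t=0.800: state=(-0.689, -0.320)
t=1.000: state=(-0.577, 1.359)
t=1.200: state=(-0.202, 2.204)
t=1.400: state=(0.223, 1.844)
t=1.600: state=(0.477, 0.619)
t=1.800: state=(0.462, -0.728)
t=2.000: state=(0.222, -1.549)
t=2.200: state=(-0.097, -1.489)
t=2.400: state=(-0.323, -0.686)
t=2.600: state=(-0.357, 0.343)
t=2.800: state=(-0.207, 1.065)
t=3.000: state=(0.026, 1.156)
t=3.200: state=(0.215, 0.649)
t=3.400: state=(0.269, -0.114)
t=3.600: state=(0.180, -0.716)
t=3.800: state=(0.012, -0.876)
t=3.880: state=(-0.055, -0.801)

(theta, omega) = (-0.055, -0.801)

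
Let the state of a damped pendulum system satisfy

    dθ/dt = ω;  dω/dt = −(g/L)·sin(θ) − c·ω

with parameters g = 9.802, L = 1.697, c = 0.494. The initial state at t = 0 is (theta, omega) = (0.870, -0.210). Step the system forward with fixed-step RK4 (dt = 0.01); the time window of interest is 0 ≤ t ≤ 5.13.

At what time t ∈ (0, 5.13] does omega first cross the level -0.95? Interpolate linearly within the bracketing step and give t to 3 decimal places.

t = 0.187

t=0.000: state=(0.870, -0.210)
step 1 (dt=0.01): k1=(-0.210, -4.311), k2=(-0.232, -4.297), k3=(-0.231, -4.296), k4=(-0.253, -4.281); state += dt/6·(k1+2k2+2k3+k4)
t=0.010: state=(0.868, -0.253)
t=0.020: state=(0.865, -0.296)
t=0.030: state=(0.862, -0.338)
t=0.180: state=(0.766, -0.924)
next step: t=0.190: state=(0.756, -0.960) — omega has crossed -0.95
linear interpolation between t=0.180 (-0.92447) and t=0.190 (-0.95965) → t≈0.187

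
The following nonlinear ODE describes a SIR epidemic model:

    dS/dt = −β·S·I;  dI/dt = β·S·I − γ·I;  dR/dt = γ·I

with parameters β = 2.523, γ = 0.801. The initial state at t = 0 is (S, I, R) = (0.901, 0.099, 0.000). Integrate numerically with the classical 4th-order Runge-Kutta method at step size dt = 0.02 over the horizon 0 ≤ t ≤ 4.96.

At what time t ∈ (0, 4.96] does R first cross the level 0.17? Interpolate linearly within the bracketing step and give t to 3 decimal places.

t=0.000: state=(0.901, 0.099, 0.000)
step 1 (dt=0.02): k1=(-0.225, 0.146, 0.079), k2=(-0.228, 0.147, 0.080), k3=(-0.228, 0.147, 0.080), k4=(-0.231, 0.149, 0.082); state += dt/6·(k1+2k2+2k3+k4)
t=0.020: state=(0.896, 0.102, 0.002)
t=0.040: state=(0.892, 0.105, 0.003)
t=0.060: state=(0.887, 0.108, 0.005)
continuing one RK4 step at a time; state shown every 10 steps (Δt=0.2):
t=0.200: state=(0.850, 0.131, 0.018)
t=0.400: state=(0.788, 0.169, 0.042)
t=0.600: state=(0.716, 0.211, 0.073)
t=0.800: state=(0.637, 0.253, 0.110)
t=1.000: state=(0.555, 0.291, 0.154)
t=1.060: state=(0.531, 0.301, 0.168)
next step: t=1.080: state=(0.523, 0.304, 0.173) — R has crossed 0.17
linear interpolation between t=1.060 (0.16778) and t=1.080 (0.17263) → t≈1.069

t = 1.069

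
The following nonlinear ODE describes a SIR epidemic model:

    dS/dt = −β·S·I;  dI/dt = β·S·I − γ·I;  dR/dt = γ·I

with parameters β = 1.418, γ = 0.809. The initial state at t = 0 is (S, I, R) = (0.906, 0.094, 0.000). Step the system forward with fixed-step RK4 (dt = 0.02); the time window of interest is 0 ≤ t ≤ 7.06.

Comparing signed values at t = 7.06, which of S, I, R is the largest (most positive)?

largest component: R

t=0.000: state=(0.906, 0.094, 0.000)
step 1 (dt=0.02): k1=(-0.121, 0.045, 0.076), k2=(-0.121, 0.045, 0.076), k3=(-0.121, 0.045, 0.076), k4=(-0.122, 0.045, 0.077); state += dt/6·(k1+2k2+2k3+k4)
t=0.020: state=(0.904, 0.095, 0.002)
t=0.040: state=(0.901, 0.096, 0.003)
t=0.060: state=(0.899, 0.097, 0.005)
continuing one RK4 step at a time; state shown every 25 steps (Δt=0.5):
t=0.500: state=(0.841, 0.117, 0.043)
t=1.000: state=(0.768, 0.138, 0.094)
t=1.500: state=(0.692, 0.154, 0.153)
t=2.000: state=(0.618, 0.164, 0.218)
t=2.500: state=(0.550, 0.165, 0.285)
t=3.000: state=(0.490, 0.159, 0.351)
t=3.500: state=(0.439, 0.148, 0.413)
t=4.000: state=(0.398, 0.133, 0.470)
t=4.500: state=(0.364, 0.116, 0.520)
t=5.000: state=(0.338, 0.099, 0.563)
t=5.500: state=(0.316, 0.083, 0.600)
t=6.000: state=(0.300, 0.069, 0.631)
t=6.500: state=(0.287, 0.057, 0.656)
t=7.000: state=(0.276, 0.046, 0.677)
t=7.060: state=(0.275, 0.045, 0.679)
compare at T: S=0.275, I=0.045, R=0.679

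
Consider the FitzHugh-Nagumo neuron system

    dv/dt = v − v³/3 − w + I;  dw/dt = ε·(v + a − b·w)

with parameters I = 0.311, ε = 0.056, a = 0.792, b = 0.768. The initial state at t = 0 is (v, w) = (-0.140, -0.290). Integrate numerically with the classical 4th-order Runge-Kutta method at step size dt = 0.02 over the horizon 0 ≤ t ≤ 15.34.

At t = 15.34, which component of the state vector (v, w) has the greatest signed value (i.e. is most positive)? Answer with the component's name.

largest component: w

t=0.000: state=(-0.140, -0.290)
step 1 (dt=0.02): k1=(0.462, 0.049), k2=(0.466, 0.049), k3=(0.466, 0.049), k4=(0.470, 0.049); state += dt/6·(k1+2k2+2k3+k4)
t=0.020: state=(-0.131, -0.289)
t=0.040: state=(-0.121, -0.288)
t=0.060: state=(-0.112, -0.287)
continuing one RK4 step at a time; state shown every 25 steps (Δt=0.5):
t=0.500: state=(0.151, -0.262)
t=1.000: state=(0.598, -0.225)
t=1.500: state=(1.168, -0.173)
t=2.000: state=(1.618, -0.109)
t=2.500: state=(1.808, -0.036)
t=3.000: state=(1.850, 0.037)
t=3.500: state=(1.841, 0.110)
t=4.000: state=(1.818, 0.180)
t=4.500: state=(1.790, 0.248)
t=5.000: state=(1.760, 0.314)
t=5.500: state=(1.730, 0.377)
t=6.000: state=(1.699, 0.439)
t=6.500: state=(1.667, 0.498)
t=7.000: state=(1.635, 0.555)
t=7.500: state=(1.602, 0.610)
t=8.000: state=(1.568, 0.663)
t=8.500: state=(1.533, 0.714)
t=9.000: state=(1.497, 0.762)
t=9.500: state=(1.460, 0.809)
t=10.000: state=(1.422, 0.854)
t=10.500: state=(1.381, 0.896)
t=11.000: state=(1.339, 0.937)
t=11.500: state=(1.294, 0.975)
t=12.000: state=(1.246, 1.012)
t=12.500: state=(1.194, 1.046)
t=13.000: state=(1.137, 1.078)
t=13.500: state=(1.074, 1.108)
t=14.000: state=(1.001, 1.135)
t=14.500: state=(0.915, 1.159)
t=15.000: state=(0.810, 1.180)
t=15.340: state=(0.721, 1.193)
compare at T: v=0.721, w=1.193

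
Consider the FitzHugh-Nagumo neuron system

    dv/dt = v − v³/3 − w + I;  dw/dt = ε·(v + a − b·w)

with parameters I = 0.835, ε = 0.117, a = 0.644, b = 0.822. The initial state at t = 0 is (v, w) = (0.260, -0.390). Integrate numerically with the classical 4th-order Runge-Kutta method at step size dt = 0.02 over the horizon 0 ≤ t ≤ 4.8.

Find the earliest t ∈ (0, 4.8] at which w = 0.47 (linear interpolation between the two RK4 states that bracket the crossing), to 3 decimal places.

t = 3.163

t=0.000: state=(0.260, -0.390)
step 1 (dt=0.02): k1=(1.479, 0.143), k2=(1.491, 0.145), k3=(1.492, 0.145), k4=(1.504, 0.146); state += dt/6·(k1+2k2+2k3+k4)
t=0.020: state=(0.290, -0.387)
t=0.040: state=(0.320, -0.384)
t=0.060: state=(0.351, -0.381)
continuing one RK4 step at a time; state shown every 10 steps (Δt=0.2):
t=0.200: state=(0.580, -0.358)
t=0.400: state=(0.935, -0.319)
t=0.600: state=(1.290, -0.272)
t=0.800: state=(1.591, -0.218)
t=1.000: state=(1.805, -0.160)
t=1.200: state=(1.933, -0.098)
t=1.400: state=(1.998, -0.036)
t=1.600: state=(2.024, 0.027)
t=1.800: state=(2.029, 0.088)
t=2.000: state=(2.023, 0.148)
t=2.200: state=(2.011, 0.207)
t=2.400: state=(1.995, 0.264)
t=2.600: state=(1.978, 0.320)
t=2.800: state=(1.960, 0.375)
t=3.000: state=(1.942, 0.428)
t=3.160: state=(1.927, 0.469)
next step: t=3.180: state=(1.925, 0.474) — w has crossed 0.47
linear interpolation between t=3.160 (0.46920) and t=3.180 (0.47431) → t≈3.163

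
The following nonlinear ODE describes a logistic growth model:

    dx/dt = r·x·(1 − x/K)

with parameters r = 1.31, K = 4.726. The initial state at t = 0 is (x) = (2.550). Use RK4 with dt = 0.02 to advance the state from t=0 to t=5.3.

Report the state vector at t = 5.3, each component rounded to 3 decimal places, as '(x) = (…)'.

t=0.000: state=(2.550)
step 1 (dt=0.02): k1=(1.538), k2=(1.536), k3=(1.536), k4=(1.535); state += dt/6·(k1+2k2+2k3+k4)
t=0.020: state=(2.581)
t=0.040: state=(2.611)
t=0.060: state=(2.642)
continuing one RK4 step at a time; state shown every 10 steps (Δt=0.2):
t=0.200: state=(2.853)
t=0.400: state=(3.140)
t=0.600: state=(3.403)
t=0.800: state=(3.638)
t=1.000: state=(3.842)
t=1.200: state=(4.015)
t=1.400: state=(4.159)
t=1.600: state=(4.277)
t=1.800: state=(4.373)
t=2.000: state=(4.450)
t=2.200: state=(4.510)
t=2.400: state=(4.558)
t=2.600: state=(4.596)
t=2.800: state=(4.625)
t=3.000: state=(4.648)
t=3.200: state=(4.666)
t=3.400: state=(4.680)
t=3.600: state=(4.690)
t=3.800: state=(4.698)
t=4.000: state=(4.705)
t=4.200: state=(4.710)
t=4.400: state=(4.713)
t=4.600: state=(4.716)
t=4.800: state=(4.719)
t=5.000: state=(4.720)
t=5.200: state=(4.722)
t=5.300: state=(4.722)

(x) = (4.722)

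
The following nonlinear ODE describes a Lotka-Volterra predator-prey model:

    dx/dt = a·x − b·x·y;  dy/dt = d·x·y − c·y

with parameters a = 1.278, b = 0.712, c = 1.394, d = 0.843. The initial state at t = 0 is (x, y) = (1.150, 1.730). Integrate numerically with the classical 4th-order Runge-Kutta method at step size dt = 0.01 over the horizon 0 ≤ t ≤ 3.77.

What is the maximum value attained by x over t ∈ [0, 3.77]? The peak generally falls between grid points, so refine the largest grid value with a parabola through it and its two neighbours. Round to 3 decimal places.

max x = 2.290

t=0.000: state=(1.150, 1.730)
step 1 (dt=0.01): k1=(0.053, -0.734), k2=(0.056, -0.733), k3=(0.056, -0.733), k4=(0.059, -0.731); state += dt/6·(k1+2k2+2k3+k4)
t=0.010: state=(1.151, 1.723)
t=0.020: state=(1.151, 1.715)
t=0.030: state=(1.152, 1.708)
continuing one RK4 step at a time; state shown every 20 steps (Δt=0.2):
t=0.200: state=(1.172, 1.592)
t=0.400: state=(1.217, 1.473)
t=0.600: state=(1.284, 1.376)
t=0.800: state=(1.370, 1.302)
t=1.000: state=(1.476, 1.252)
t=1.200: state=(1.598, 1.227)
t=1.400: state=(1.733, 1.229)
t=1.600: state=(1.875, 1.261)
t=1.800: state=(2.014, 1.324)
t=2.000: state=(2.140, 1.423)
t=2.200: state=(2.236, 1.557)
t=2.400: state=(2.286, 1.727)
t=2.600: state=(2.277, 1.921)
t=2.800: state=(2.204, 2.123)
t=3.000: state=(2.076, 2.306)
t=3.200: state=(1.910, 2.443)
t=3.400: state=(1.732, 2.513)
t=3.600: state=(1.562, 2.509)
t=3.770: state=(1.437, 2.454)
largest grid value and its neighbours: x(2.460)=2.28992, x(2.470)=2.29004, x(2.480)=2.29000
parabola through these three points peaks at t≈2.472 with x≈2.29004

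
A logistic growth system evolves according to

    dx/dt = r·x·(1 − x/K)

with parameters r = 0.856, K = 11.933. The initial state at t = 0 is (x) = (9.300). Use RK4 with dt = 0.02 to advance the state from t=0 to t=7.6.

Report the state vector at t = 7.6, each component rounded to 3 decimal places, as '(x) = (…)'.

(x) = (11.928)

t=0.000: state=(9.300)
step 1 (dt=0.02): k1=(1.757), k2=(1.748), k3=(1.748), k4=(1.740); state += dt/6·(k1+2k2+2k3+k4)
t=0.020: state=(9.335)
t=0.040: state=(9.370)
t=0.060: state=(9.404)
continuing one RK4 step at a time; state shown every 25 steps (Δt=0.5):
t=0.500: state=(10.074)
t=1.000: state=(10.652)
t=1.500: state=(11.065)
t=2.000: state=(11.353)
t=2.500: state=(11.548)
t=3.000: state=(11.679)
t=3.500: state=(11.766)
t=4.000: state=(11.824)
t=4.500: state=(11.862)
t=5.000: state=(11.886)
t=5.500: state=(11.903)
t=6.000: state=(11.913)
t=6.500: state=(11.920)
t=7.000: state=(11.925)
t=7.500: state=(11.928)
t=7.600: state=(11.928)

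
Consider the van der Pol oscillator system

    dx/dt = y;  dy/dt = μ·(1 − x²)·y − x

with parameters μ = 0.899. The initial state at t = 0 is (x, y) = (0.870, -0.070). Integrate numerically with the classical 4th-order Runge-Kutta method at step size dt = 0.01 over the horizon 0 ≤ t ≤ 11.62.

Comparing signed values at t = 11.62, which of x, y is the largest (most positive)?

largest component: y

t=0.000: state=(0.870, -0.070)
step 1 (dt=0.01): k1=(-0.070, -0.885), k2=(-0.074, -0.886), k3=(-0.074, -0.886), k4=(-0.079, -0.887); state += dt/6·(k1+2k2+2k3+k4)
t=0.010: state=(0.869, -0.079)
t=0.020: state=(0.868, -0.088)
t=0.030: state=(0.868, -0.097)
continuing one RK4 step at a time; state shown every 50 steps (Δt=0.5):
t=0.500: state=(0.722, -0.526)
t=1.000: state=(0.333, -1.049)
t=1.500: state=(-0.343, -1.643)
t=2.000: state=(-1.195, -1.524)
t=2.500: state=(-1.666, -0.333)
t=3.000: state=(-1.616, 0.428)
t=3.500: state=(-1.295, 0.839)
t=4.000: state=(-0.764, 1.324)
t=4.500: state=(0.089, 2.143)
t=5.000: state=(1.281, 2.246)
t=5.500: state=(1.949, 0.411)
t=6.000: state=(1.897, -0.442)
t=6.500: state=(1.591, -0.757)
t=7.000: state=(1.136, -1.087)
t=7.500: state=(0.457, -1.698)
t=8.000: state=(-0.616, -2.543)
t=8.500: state=(-1.733, -1.445)
t=9.000: state=(-2.002, 0.123)
t=9.500: state=(-1.798, 0.604)
t=10.000: state=(-1.428, 0.879)
t=10.500: state=(-0.896, 1.290)
t=11.000: state=(-0.073, 2.073)
t=11.500: state=(1.139, 2.464)
t=11.620: state=(1.417, 2.150)
compare at T: x=1.417, y=2.150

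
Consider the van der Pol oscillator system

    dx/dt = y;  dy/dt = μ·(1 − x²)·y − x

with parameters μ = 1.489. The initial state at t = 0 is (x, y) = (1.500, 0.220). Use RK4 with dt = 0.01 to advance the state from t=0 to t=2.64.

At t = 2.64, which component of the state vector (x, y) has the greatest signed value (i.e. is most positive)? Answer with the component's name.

t=0.000: state=(1.500, 0.220)
step 1 (dt=0.01): k1=(0.220, -1.909), k2=(0.210, -1.894), k3=(0.211, -1.894), k4=(0.201, -1.878); state += dt/6·(k1+2k2+2k3+k4)
t=0.010: state=(1.502, 0.201)
t=0.020: state=(1.504, 0.182)
t=0.030: state=(1.506, 0.164)
continuing one RK4 step at a time; state shown every 10 steps (Δt=0.1):
t=0.100: state=(1.513, 0.045)
t=0.200: state=(1.510, -0.101)
t=0.300: state=(1.494, -0.221)
t=0.400: state=(1.466, -0.321)
t=0.500: state=(1.430, -0.406)
t=0.600: state=(1.386, -0.482)
t=0.700: state=(1.334, -0.552)
t=0.800: state=(1.275, -0.622)
t=0.900: state=(1.210, -0.693)
t=1.000: state=(1.136, -0.769)
t=1.100: state=(1.055, -0.854)
t=1.200: state=(0.965, -0.953)
t=1.300: state=(0.864, -1.069)
t=1.400: state=(0.751, -1.208)
t=1.500: state=(0.622, -1.378)
t=1.600: state=(0.474, -1.587)
t=1.700: state=(0.303, -1.842)
t=1.800: state=(0.104, -2.145)
t=1.900: state=(-0.128, -2.487)
t=2.000: state=(-0.394, -2.829)
t=2.100: state=(-0.691, -3.083)
t=2.200: state=(-1.003, -3.127)
t=2.300: state=(-1.305, -2.858)
t=2.400: state=(-1.565, -2.302)
t=2.500: state=(-1.761, -1.618)
t=2.600: state=(-1.891, -0.985)
t=2.640: state=(-1.926, -0.771)
compare at T: x=-1.926, y=-0.771

largest component: y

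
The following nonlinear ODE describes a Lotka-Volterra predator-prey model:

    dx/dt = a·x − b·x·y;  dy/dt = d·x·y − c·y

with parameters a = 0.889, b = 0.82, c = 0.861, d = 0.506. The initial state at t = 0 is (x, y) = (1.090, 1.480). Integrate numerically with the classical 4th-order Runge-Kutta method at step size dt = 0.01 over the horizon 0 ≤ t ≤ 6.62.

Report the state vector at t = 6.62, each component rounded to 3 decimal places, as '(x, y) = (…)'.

(x, y) = (1.506, 1.735)

t=0.000: state=(1.090, 1.480)
step 1 (dt=0.01): k1=(-0.354, -0.458), k2=(-0.351, -0.459), k3=(-0.351, -0.459), k4=(-0.349, -0.459); state += dt/6·(k1+2k2+2k3+k4)
t=0.010: state=(1.086, 1.475)
t=0.020: state=(1.083, 1.471)
t=0.030: state=(1.080, 1.466)
continuing one RK4 step at a time; state shown every 25 steps (Δt=0.25):
t=0.250: state=(1.017, 1.363)
t=0.500: state=(0.972, 1.246)
t=0.750: state=(0.951, 1.135)
t=1.000: state=(0.952, 1.032)
t=1.250: state=(0.971, 0.939)
t=1.500: state=(1.009, 0.858)
t=1.750: state=(1.065, 0.789)
t=2.000: state=(1.138, 0.731)
t=2.250: state=(1.230, 0.685)
t=2.500: state=(1.340, 0.649)
t=2.750: state=(1.469, 0.625)
t=3.000: state=(1.616, 0.613)
t=3.250: state=(1.780, 0.612)
t=3.500: state=(1.959, 0.625)
t=3.750: state=(2.146, 0.654)
t=4.000: state=(2.334, 0.700)
t=4.250: state=(2.509, 0.767)
t=4.500: state=(2.654, 0.857)
t=4.750: state=(2.749, 0.974)
t=5.000: state=(2.773, 1.114)
t=5.250: state=(2.712, 1.272)
t=5.500: state=(2.566, 1.434)
t=5.750: state=(2.353, 1.579)
t=6.000: state=(2.101, 1.687)
t=6.250: state=(1.843, 1.746)
t=6.500: state=(1.607, 1.751)
t=6.620: state=(1.506, 1.735)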